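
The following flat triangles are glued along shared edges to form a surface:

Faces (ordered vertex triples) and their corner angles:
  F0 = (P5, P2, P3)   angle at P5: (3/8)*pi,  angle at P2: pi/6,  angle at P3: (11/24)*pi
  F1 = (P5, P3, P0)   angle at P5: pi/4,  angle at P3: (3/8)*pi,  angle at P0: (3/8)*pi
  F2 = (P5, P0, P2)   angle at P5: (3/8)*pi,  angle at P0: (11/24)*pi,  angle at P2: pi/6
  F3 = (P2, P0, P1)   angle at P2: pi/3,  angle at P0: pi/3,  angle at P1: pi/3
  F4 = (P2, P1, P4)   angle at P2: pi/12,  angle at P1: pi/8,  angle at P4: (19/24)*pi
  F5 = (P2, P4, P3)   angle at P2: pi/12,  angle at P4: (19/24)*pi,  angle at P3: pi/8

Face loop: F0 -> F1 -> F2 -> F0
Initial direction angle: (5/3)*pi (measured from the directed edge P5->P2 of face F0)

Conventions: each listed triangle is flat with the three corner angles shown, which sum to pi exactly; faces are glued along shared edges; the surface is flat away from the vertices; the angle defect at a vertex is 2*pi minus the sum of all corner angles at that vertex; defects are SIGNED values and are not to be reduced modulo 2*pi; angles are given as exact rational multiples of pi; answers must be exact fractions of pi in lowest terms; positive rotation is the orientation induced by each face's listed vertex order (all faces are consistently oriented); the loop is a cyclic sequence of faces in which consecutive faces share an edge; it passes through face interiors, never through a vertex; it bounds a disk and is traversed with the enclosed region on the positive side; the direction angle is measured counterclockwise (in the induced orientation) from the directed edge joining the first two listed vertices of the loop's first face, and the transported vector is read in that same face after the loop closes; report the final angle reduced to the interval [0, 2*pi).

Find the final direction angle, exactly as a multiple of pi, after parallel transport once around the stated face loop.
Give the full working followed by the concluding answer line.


enclosed vertex P5: corner angles sum to pi, defect = 2*pi - pi = pi
the final direction is the initial angle plus the enclosed defects, taken mod 2*pi in the induced orientation
final angle = (5/3)*pi + pi = (2/3)*pi (mod 2*pi)

Answer: final direction angle = (2/3)*pi


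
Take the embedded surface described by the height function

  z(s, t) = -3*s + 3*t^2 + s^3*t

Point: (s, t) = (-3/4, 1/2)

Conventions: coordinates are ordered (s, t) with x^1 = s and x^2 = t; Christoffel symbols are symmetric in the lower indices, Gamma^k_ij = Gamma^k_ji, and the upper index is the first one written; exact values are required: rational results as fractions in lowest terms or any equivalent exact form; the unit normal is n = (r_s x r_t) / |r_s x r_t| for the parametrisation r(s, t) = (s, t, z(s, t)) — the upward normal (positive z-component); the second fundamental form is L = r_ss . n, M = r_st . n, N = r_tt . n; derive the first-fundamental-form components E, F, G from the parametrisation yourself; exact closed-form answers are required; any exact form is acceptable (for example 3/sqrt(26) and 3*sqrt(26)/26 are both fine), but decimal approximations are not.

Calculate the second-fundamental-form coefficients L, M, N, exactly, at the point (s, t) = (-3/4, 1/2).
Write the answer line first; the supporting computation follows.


Answer: L = -144*sqrt(50365)/50365, M = 108*sqrt(50365)/50365, N = 384*sqrt(50365)/50365

z_s = -69/32, z_t = 165/64, z_ss = -9/4, z_st = 27/16, z_tt = 6
E = 5785/1024, F = -11385/2048, G = 31321/4096; answer radicand W^2 = 50365/4096
unnormalised second-form numerators: l = -9/4, m = 27/16, n = 6; L = l/sqrt(50365/4096), and similarly M = m/sqrt(W^2), N = n/sqrt(W^2)


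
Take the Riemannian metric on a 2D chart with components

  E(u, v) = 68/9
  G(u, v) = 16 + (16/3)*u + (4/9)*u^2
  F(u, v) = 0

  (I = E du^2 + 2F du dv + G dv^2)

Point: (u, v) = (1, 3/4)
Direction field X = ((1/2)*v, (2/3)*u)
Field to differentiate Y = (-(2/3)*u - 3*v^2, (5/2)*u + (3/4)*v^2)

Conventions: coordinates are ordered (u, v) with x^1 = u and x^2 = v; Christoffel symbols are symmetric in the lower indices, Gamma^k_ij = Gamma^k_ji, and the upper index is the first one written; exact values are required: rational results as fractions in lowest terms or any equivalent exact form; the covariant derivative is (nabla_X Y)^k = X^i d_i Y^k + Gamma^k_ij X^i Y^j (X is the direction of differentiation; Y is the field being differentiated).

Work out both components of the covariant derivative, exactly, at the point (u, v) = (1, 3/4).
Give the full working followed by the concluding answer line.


E = 68/9, F = 0, G = 196/9 at the point
E_u = 0, E_v = 0, F_u = 0, F_v = 0, G_u = 56/9, G_v = 0
EG - F^2 = 13328/81;  g^inv = (81/13328) * [[196/9, 0], [0, 68/9]]
first-kind symbols [ij,l] = (1/2)(d_i g_jl + d_j g_il - d_l g_ij): [uu,u] = E_u/2 = 0, [uu,v] = F_u - E_v/2 = 0, [uv,u] = E_v/2 = 0, [uv,v] = G_u/2 = 28/9, [vv,u] = F_v - G_u/2 = -28/9, [vv,v] = G_v/2 = 0
Gamma^u_ij = (G*[ij,u] - F*[ij,v])/(EG - F^2), Gamma^v_ij = (E*[ij,v] - F*[ij,u])/(EG - F^2)
Gamma_uuu = 0, Gamma_uuv = 0, Gamma_uvv = -7/17, Gamma_vuu = 0, Gamma_vuv = 1/7, Gamma_vvv = 0
X = (3/8, 2/3), Y = (-113/48, 187/64) at the point

Answer: (nabla_X Y)^u = -389/96, (nabla_X Y)^v = 52249/32256


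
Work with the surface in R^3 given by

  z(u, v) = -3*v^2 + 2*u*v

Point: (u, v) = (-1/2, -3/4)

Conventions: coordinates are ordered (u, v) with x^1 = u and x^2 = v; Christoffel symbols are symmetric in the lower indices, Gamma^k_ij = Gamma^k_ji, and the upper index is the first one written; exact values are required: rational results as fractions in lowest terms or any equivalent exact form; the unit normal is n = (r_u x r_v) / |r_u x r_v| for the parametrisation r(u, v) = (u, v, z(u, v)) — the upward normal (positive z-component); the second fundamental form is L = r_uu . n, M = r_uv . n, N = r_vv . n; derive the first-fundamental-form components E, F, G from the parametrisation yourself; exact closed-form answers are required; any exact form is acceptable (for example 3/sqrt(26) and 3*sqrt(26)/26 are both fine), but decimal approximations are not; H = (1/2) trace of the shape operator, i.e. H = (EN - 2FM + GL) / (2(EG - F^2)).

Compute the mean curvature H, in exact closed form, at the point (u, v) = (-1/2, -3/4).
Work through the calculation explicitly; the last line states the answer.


z_u = -3/2, z_v = 7/2, z_uu = 0, z_uv = 2, z_vv = -6
E = 13/4, F = -21/4, G = 53/4; answer radicand W^2 = 31/2
unnormalised second-form numerators: l = 0, m = 2, n = -6; L = l/sqrt(31/2), and similarly M = m/sqrt(W^2), N = n/sqrt(W^2)
H = (E*n - 2*F*m + G*l) / (2*(EG - F^2)*sqrt(W^2)); E*n - 2*F*m + G*l = 3/2, EG - F^2 = 31/2, so H = (3/62)/sqrt(31/2)

Answer: H = 3*sqrt(62)/1922


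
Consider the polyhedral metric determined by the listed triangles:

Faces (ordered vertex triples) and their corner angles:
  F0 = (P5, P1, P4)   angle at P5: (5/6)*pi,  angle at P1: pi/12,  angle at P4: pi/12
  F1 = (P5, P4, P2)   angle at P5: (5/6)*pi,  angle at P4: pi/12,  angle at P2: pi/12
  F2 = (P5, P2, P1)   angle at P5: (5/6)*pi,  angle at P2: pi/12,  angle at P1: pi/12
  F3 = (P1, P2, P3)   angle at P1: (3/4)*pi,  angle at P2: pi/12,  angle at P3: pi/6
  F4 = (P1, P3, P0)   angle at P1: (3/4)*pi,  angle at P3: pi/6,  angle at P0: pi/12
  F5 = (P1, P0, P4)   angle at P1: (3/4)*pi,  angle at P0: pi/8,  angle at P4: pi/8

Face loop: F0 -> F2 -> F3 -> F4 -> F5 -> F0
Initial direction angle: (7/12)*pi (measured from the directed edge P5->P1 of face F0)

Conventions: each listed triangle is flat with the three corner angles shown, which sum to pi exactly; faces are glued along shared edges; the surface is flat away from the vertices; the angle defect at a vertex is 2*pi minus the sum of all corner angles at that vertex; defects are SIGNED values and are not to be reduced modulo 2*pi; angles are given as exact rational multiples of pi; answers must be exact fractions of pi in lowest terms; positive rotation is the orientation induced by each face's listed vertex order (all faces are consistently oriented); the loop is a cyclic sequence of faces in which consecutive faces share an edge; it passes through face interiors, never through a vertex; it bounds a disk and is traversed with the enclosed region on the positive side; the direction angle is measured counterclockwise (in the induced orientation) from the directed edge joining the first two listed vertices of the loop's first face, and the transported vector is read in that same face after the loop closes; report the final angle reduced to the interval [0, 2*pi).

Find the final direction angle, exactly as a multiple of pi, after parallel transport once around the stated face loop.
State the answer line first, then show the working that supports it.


Answer: final direction angle = pi/6

enclosed vertex P1: corner angles sum to (29/12)*pi, defect = 2*pi - (29/12)*pi = (-5/12)*pi
final direction = starting direction + enclosed defect total, reduced mod 2*pi (induced orientation)
final angle = (7/12)*pi - (5/12)*pi = pi/6 (mod 2*pi)


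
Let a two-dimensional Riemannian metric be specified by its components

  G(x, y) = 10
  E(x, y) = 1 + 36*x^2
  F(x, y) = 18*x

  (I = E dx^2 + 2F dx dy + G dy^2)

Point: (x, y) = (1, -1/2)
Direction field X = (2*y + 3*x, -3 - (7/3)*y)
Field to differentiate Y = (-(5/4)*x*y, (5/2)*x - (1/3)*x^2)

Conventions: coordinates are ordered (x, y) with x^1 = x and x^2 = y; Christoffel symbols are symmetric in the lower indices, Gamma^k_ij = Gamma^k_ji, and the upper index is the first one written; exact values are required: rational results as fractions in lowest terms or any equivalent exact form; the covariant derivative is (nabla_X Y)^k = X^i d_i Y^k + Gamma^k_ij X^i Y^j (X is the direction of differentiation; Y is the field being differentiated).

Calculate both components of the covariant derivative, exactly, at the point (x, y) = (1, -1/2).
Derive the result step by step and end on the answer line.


E = 37, F = 18, G = 10 at the point
E_x = 72, E_y = 0, F_x = 18, F_y = 0, G_x = 0, G_y = 0
EG - F^2 = 46;  g^inv = (1/46) * [[10, -18], [-18, 37]]
first-kind symbols [ij,l] = (1/2)(d_i g_jl + d_j g_il - d_l g_ij): [xx,x] = E_x/2 = 36, [xx,y] = F_x - E_y/2 = 18, [xy,x] = E_y/2 = 0, [xy,y] = G_x/2 = 0, [yy,x] = F_y - G_x/2 = 0, [yy,y] = G_y/2 = 0
Gamma^x_ij = (G*[ij,x] - F*[ij,y])/(EG - F^2), Gamma^y_ij = (E*[ij,y] - F*[ij,x])/(EG - F^2)
Gamma_xxx = 18/23, Gamma_xxy = 0, Gamma_xyy = 0, Gamma_yxx = 9/23, Gamma_yxy = 0, Gamma_yyy = 0
X = (2, -11/6), Y = (5/8, 13/6) at the point

Answer: (nabla_X Y)^x = 2495/552, (nabla_X Y)^y = 1147/276


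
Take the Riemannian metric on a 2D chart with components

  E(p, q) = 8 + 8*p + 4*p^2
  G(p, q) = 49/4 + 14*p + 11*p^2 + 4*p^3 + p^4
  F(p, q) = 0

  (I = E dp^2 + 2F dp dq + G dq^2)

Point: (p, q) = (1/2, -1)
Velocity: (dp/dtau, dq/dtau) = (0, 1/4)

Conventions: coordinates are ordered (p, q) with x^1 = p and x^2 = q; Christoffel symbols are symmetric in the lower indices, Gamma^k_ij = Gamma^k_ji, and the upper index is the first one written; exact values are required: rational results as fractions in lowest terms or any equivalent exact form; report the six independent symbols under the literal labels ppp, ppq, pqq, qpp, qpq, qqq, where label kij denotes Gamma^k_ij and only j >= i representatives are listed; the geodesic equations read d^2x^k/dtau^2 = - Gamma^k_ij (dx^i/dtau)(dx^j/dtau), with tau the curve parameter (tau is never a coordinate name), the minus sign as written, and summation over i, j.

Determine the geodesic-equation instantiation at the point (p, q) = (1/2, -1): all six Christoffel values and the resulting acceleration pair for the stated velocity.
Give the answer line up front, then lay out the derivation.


Answer: Gamma_ppp = 6/13, Gamma_ppq = 0, Gamma_pqq = -57/52, Gamma_qpp = 0, Gamma_qpq = 12/19, Gamma_qqq = 0; accelerations (d^2p/dtau^2, d^2q/dtau^2) = (57/832, 0)

E = 13, F = 0, G = 361/16 at the point
E_p = 12, E_q = 0, F_p = 0, F_q = 0, G_p = 57/2, G_q = 0
EG - F^2 = 4693/16;  g^inv = (16/4693) * [[361/16, 0], [0, 13]]
first-kind symbols [ij,l] = (1/2)(d_i g_jl + d_j g_il - d_l g_ij): [pp,p] = E_p/2 = 6, [pp,q] = F_p - E_q/2 = 0, [pq,p] = E_q/2 = 0, [pq,q] = G_p/2 = 57/4, [qq,p] = F_q - G_p/2 = -57/4, [qq,q] = G_q/2 = 0
Gamma^p_ij = (G*[ij,p] - F*[ij,q])/(EG - F^2), Gamma^q_ij = (E*[ij,q] - F*[ij,p])/(EG - F^2)
Gamma_ppp = 6/13, Gamma_ppq = 0, Gamma_pqq = -57/52, Gamma_qpp = 0, Gamma_qpq = 12/19, Gamma_qqq = 0
d^2p/dtau^2 = -(Gamma_ppp*(0)^2 + 2*Gamma_ppq*(0)*(1/4) + Gamma_pqq*(1/4)^2) = 57/832
d^2q/dtau^2 = -(Gamma_qpp*(0)^2 + 2*Gamma_qpq*(0)*(1/4) + Gamma_qqq*(1/4)^2) = 0


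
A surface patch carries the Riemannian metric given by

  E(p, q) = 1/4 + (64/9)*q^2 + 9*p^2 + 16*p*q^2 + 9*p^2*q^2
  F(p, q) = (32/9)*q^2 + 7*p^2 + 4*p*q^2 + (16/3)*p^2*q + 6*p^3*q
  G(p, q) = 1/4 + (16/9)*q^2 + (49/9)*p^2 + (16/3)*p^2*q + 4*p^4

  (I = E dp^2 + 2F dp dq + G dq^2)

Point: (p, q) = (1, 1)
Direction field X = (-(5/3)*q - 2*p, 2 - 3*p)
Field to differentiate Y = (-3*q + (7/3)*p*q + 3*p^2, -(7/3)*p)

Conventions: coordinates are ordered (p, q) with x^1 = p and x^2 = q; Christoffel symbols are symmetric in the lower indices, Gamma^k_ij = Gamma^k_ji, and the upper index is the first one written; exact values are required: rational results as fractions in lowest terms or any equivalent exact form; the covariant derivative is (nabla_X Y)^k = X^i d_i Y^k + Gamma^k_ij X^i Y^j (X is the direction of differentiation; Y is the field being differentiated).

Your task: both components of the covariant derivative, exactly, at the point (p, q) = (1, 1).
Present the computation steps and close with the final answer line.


E = 1489/36, F = 233/9, G = 605/36 at the point
E_p = 52, E_q = 578/9, F_p = 140/3, F_q = 238/9, G_p = 338/9, G_q = 80/9
EG - F^2 = 32221/1296;  g^inv = (1296/32221) * [[605/36, -233/9], [-233/9, 1489/36]]
first-kind symbols [ij,l] = (1/2)(d_i g_jl + d_j g_il - d_l g_ij): [pp,p] = E_p/2 = 26, [pp,q] = F_p - E_q/2 = 131/9, [pq,p] = E_q/2 = 289/9, [pq,q] = G_p/2 = 169/9, [qq,p] = F_q - G_p/2 = 23/3, [qq,q] = G_q/2 = 40/9
Gamma^p_ij = (G*[ij,p] - F*[ij,q])/(EG - F^2), Gamma^q_ij = (E*[ij,q] - F*[ij,p])/(EG - F^2)
Gamma_ppp = 77912/32221, Gamma_ppq = 69348/32221, Gamma_pqq = 17860/32221, Gamma_qpp = -92116/32221, Gamma_qpq = -70828/32221, Gamma_qqq = -18992/32221
X = (-11/3, -1), Y = (7/3, -7/3) at the point

Answer: (nabla_X Y)^p = -495625/13809, (nabla_X Y)^q = 744107/41427


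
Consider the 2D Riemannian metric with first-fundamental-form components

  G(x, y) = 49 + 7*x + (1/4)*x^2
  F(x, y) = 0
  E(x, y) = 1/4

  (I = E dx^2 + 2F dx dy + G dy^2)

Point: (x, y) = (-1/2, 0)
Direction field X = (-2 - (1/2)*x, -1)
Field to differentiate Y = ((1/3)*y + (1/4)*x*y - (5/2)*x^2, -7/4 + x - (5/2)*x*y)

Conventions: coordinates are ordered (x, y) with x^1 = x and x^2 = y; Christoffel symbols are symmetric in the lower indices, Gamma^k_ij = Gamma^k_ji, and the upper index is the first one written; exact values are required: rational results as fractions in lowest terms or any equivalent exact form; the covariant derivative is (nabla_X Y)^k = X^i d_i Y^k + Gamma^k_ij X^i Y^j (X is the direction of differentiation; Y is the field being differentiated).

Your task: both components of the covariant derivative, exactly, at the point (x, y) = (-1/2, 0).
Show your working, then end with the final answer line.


E = 1/4, F = 0, G = 729/16 at the point
E_x = 0, E_y = 0, F_x = 0, F_y = 0, G_x = 27/4, G_y = 0
EG - F^2 = 729/64;  g^inv = (64/729) * [[729/16, 0], [0, 1/4]]
first-kind symbols [ij,l] = (1/2)(d_i g_jl + d_j g_il - d_l g_ij): [xx,x] = E_x/2 = 0, [xx,y] = F_x - E_y/2 = 0, [xy,x] = E_y/2 = 0, [xy,y] = G_x/2 = 27/8, [yy,x] = F_y - G_x/2 = -27/8, [yy,y] = G_y/2 = 0
Gamma^x_ij = (G*[ij,x] - F*[ij,y])/(EG - F^2), Gamma^y_ij = (E*[ij,y] - F*[ij,x])/(EG - F^2)
Gamma_xxx = 0, Gamma_xxy = 0, Gamma_xyy = -27/2, Gamma_yxx = 0, Gamma_yxy = 2/27, Gamma_yyy = 0
X = (-7/4, -1), Y = (-5/8, -9/4) at the point

Answer: (nabla_X Y)^x = -839/24, (nabla_X Y)^y = -575/216


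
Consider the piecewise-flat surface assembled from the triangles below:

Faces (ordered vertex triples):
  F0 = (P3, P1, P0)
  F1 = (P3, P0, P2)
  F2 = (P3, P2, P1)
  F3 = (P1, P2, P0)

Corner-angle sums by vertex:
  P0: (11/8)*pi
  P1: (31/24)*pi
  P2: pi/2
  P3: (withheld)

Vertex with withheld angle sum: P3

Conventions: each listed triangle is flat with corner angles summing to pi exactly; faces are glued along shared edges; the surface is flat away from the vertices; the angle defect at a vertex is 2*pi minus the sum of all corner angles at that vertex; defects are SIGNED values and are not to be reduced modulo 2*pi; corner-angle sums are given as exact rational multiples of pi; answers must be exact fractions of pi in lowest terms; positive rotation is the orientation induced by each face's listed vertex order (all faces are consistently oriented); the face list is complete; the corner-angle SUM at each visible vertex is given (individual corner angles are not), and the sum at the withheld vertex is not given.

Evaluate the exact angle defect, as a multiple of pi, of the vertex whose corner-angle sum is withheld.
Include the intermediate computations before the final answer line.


V = 4, E = 6, F = 4; chi = V - E + F = 2
Gauss-Bonnet: total defect = 2*pi*chi = 4*pi; visible defects sum to (17/6)*pi

Answer: defect(P3) = (7/6)*pi


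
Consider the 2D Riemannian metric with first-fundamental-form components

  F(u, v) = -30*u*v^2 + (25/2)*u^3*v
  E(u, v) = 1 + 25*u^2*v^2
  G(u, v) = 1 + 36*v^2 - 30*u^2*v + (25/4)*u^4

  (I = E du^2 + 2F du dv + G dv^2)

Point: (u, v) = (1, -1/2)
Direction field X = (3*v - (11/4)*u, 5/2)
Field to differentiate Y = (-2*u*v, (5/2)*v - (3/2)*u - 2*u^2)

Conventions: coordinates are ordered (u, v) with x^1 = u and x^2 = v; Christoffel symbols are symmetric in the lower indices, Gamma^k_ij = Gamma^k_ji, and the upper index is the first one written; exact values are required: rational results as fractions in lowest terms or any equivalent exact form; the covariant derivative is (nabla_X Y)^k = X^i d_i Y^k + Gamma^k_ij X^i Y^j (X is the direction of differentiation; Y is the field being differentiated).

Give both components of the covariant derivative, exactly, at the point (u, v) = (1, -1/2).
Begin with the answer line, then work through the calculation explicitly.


Answer: (nabla_X Y)^u = -1069/48, (nabla_X Y)^v = 2797/48

E = 29/4, F = -55/4, G = 125/4 at the point
E_u = 25/2, E_v = -25, F_u = -105/4, F_v = 85/2, G_u = 55, G_v = -66
EG - F^2 = 75/2;  g^inv = (2/75) * [[125/4, 55/4], [55/4, 29/4]]
first-kind symbols [ij,l] = (1/2)(d_i g_jl + d_j g_il - d_l g_ij): [uu,u] = E_u/2 = 25/4, [uu,v] = F_u - E_v/2 = -55/4, [uv,u] = E_v/2 = -25/2, [uv,v] = G_u/2 = 55/2, [vv,u] = F_v - G_u/2 = 15, [vv,v] = G_v/2 = -33
Gamma^u_ij = (G*[ij,u] - F*[ij,v])/(EG - F^2), Gamma^v_ij = (E*[ij,v] - F*[ij,u])/(EG - F^2)
Gamma_uuu = 1/6, Gamma_uuv = -1/3, Gamma_uvv = 2/5, Gamma_vuu = -11/30, Gamma_vuv = 11/15, Gamma_vvv = -22/25
X = (-17/4, 5/2), Y = (1, -19/4) at the point


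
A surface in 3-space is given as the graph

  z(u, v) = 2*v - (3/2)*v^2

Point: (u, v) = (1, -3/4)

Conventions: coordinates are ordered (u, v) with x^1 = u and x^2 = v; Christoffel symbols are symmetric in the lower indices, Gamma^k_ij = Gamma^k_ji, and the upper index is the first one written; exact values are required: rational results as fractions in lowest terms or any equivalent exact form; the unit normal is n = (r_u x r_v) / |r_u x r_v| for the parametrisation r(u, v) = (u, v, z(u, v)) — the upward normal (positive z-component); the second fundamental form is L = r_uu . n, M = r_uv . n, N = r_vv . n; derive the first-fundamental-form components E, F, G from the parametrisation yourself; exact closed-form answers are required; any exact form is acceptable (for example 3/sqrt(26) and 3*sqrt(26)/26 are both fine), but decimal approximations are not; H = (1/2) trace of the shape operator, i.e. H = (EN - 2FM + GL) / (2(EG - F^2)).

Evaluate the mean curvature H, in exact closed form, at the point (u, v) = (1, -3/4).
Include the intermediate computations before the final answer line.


z_u = 0, z_v = 17/4, z_uu = 0, z_uv = 0, z_vv = -3
E = 1, F = 0, G = 305/16; answer radicand W^2 = 305/16
unnormalised second-form numerators: l = 0, m = 0, n = -3; L = l/sqrt(305/16), and similarly M = m/sqrt(W^2), N = n/sqrt(W^2)
H = (E*n - 2*F*m + G*l) / (2*(EG - F^2)*sqrt(W^2)); E*n - 2*F*m + G*l = -3, EG - F^2 = 305/16, so H = (-24/305)/sqrt(305/16)

Answer: H = -96*sqrt(305)/93025


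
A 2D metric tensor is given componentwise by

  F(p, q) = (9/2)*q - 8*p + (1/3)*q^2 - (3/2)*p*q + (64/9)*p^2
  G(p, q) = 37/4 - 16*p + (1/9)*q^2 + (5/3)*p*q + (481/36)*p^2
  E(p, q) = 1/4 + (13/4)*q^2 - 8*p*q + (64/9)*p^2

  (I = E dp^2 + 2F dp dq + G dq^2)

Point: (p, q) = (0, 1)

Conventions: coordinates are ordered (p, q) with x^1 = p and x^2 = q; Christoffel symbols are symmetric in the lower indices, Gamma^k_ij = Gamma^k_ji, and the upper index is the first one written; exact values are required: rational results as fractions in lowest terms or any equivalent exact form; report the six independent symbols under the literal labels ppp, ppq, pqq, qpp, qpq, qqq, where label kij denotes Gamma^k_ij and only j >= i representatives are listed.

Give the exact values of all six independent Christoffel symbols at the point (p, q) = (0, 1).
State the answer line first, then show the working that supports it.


Answer: Gamma_ppp = 1741/677, Gamma_ppq = 9369/1354, Gamma_pqq = 8274/677, Gamma_qpp = -1821/677, Gamma_qpq = -2937/677, Gamma_qqq = -4264/677

E = 7/2, F = 29/6, G = 337/36 at the point
E_p = -8, E_q = 13/2, F_p = -19/2, F_q = 31/6, G_p = -43/3, G_q = 2/9
EG - F^2 = 677/72;  g^inv = (72/677) * [[337/36, -29/6], [-29/6, 7/2]]
first-kind symbols [ij,l] = (1/2)(d_i g_jl + d_j g_il - d_l g_ij): [pp,p] = E_p/2 = -4, [pp,q] = F_p - E_q/2 = -51/4, [pq,p] = E_q/2 = 13/4, [pq,q] = G_p/2 = -43/6, [qq,p] = F_q - G_p/2 = 37/3, [qq,q] = G_q/2 = 1/9
Gamma^p_ij = (G*[ij,p] - F*[ij,q])/(EG - F^2), Gamma^q_ij = (E*[ij,q] - F*[ij,p])/(EG - F^2)


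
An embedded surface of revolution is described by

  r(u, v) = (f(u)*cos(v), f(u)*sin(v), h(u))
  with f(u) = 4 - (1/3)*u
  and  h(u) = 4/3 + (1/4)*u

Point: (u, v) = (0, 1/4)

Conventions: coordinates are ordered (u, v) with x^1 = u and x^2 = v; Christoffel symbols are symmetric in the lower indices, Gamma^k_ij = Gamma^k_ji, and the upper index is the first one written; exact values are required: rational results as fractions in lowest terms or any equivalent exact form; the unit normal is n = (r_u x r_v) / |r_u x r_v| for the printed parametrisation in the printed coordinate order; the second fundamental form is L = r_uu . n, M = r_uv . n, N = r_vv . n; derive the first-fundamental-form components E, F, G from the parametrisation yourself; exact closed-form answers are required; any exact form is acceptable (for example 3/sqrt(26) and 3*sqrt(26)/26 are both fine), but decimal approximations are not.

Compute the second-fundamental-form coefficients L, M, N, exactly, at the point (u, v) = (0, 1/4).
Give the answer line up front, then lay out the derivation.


Answer: L = 0, M = 0, N = 12/5

f = 4, f' = -1/3, f'' = 0, h' = 1/4, h'' = 0
E = 25/144, F = 0, G = 16; answer radicand W^2 = 25/144
unnormalised second-form numerators: l = 0, m = 0, n = 1; L = l/sqrt(25/144), and similarly M = m/sqrt(W^2), N = n/sqrt(W^2)


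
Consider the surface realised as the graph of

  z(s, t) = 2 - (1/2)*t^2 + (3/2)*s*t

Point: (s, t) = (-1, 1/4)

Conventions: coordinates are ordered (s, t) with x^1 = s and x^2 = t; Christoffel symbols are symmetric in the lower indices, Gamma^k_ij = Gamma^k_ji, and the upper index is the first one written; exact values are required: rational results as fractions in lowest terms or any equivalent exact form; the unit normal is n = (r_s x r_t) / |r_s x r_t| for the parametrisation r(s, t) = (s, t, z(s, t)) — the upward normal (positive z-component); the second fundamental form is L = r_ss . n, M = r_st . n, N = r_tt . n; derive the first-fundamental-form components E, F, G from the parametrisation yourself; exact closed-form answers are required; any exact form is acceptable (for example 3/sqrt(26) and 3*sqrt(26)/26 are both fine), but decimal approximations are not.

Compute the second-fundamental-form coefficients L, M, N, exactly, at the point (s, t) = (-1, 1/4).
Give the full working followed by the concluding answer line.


z_s = 3/8, z_t = -7/4, z_ss = 0, z_st = 3/2, z_tt = -1
E = 73/64, F = -21/32, G = 65/16; answer radicand W^2 = 269/64
unnormalised second-form numerators: l = 0, m = 3/2, n = -1; L = l/sqrt(269/64), and similarly M = m/sqrt(W^2), N = n/sqrt(W^2)

Answer: L = 0, M = 12*sqrt(269)/269, N = -8*sqrt(269)/269


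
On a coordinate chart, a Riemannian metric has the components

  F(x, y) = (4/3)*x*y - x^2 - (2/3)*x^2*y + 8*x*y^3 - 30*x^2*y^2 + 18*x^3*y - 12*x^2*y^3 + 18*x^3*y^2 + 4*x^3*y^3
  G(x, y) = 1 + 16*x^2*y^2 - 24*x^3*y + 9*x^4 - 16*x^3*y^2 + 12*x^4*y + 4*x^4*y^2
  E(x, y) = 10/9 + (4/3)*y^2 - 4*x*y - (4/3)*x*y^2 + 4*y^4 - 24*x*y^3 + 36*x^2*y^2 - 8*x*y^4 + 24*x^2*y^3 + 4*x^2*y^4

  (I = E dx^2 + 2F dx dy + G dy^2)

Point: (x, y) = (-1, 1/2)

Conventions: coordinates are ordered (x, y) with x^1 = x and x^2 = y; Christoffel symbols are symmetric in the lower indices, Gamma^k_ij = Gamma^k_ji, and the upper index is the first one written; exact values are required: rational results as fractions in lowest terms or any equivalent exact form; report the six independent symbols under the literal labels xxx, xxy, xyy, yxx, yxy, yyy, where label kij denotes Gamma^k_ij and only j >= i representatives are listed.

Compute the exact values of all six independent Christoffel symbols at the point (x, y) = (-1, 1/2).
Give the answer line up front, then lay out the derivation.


Answer: Gamma_xxx = -273/1004, Gamma_xxy = 195/251, Gamma_xyy = -117/251, Gamma_yxx = 189/502, Gamma_yxy = -270/251, Gamma_yyy = 162/251

E = 178/9, F = -26, G = 37 at the point
E_x = -91/3, E_y = 260/3, F_x = 193/3, F_y = -86, G_x = -120, G_y = 72
EG - F^2 = 502/9;  g^inv = (9/502) * [[37, 26], [26, 178/9]]
first-kind symbols [ij,l] = (1/2)(d_i g_jl + d_j g_il - d_l g_ij): [xx,x] = E_x/2 = -91/6, [xx,y] = F_x - E_y/2 = 21, [xy,x] = E_y/2 = 130/3, [xy,y] = G_x/2 = -60, [yy,x] = F_y - G_x/2 = -26, [yy,y] = G_y/2 = 36
Gamma^x_ij = (G*[ij,x] - F*[ij,y])/(EG - F^2), Gamma^y_ij = (E*[ij,y] - F*[ij,x])/(EG - F^2)


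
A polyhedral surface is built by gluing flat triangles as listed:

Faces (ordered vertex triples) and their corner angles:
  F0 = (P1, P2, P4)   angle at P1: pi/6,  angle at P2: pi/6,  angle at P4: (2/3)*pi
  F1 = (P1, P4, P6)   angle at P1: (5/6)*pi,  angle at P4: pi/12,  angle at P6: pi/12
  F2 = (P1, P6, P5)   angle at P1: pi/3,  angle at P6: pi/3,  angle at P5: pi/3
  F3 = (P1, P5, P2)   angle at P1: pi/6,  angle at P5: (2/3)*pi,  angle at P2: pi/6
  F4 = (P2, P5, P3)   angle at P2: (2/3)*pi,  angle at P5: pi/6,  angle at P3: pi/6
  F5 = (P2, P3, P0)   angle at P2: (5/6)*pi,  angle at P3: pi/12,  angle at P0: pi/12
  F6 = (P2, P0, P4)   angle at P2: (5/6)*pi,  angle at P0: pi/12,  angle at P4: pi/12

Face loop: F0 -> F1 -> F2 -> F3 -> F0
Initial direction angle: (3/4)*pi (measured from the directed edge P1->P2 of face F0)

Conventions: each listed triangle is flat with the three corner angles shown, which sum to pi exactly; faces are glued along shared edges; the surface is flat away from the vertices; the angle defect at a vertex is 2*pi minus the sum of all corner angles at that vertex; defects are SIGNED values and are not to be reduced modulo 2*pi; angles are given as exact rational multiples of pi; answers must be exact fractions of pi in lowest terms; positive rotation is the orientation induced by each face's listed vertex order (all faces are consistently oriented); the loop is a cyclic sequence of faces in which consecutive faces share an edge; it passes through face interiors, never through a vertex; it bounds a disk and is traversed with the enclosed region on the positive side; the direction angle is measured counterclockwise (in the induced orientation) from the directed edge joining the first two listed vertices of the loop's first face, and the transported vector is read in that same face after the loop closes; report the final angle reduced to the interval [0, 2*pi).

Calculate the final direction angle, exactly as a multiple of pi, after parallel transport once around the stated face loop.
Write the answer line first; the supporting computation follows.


Answer: final direction angle = (5/4)*pi

enclosed vertex P1: corner angles sum to (3/2)*pi, defect = 2*pi - (3/2)*pi = pi/2
transport around the loop rotates by the sum of enclosed defects; add to the initial angle mod 2*pi
final angle = (3/4)*pi + pi/2 = (5/4)*pi (mod 2*pi)


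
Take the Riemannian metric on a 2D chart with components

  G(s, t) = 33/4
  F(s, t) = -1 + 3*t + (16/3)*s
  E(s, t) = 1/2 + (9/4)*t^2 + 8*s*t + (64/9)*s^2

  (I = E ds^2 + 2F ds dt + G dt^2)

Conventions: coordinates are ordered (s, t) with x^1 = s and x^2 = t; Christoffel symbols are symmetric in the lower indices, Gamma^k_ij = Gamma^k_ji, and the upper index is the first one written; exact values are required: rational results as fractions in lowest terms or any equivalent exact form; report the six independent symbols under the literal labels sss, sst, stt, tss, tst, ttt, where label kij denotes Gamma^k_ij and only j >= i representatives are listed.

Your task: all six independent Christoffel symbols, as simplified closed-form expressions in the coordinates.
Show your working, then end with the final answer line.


E = 1/2 + (9/4)*t^2 + 8*s*t + (64/9)*s^2; F = -1 + 3*t + (16/3)*s; G = 33/4
Gamma^k_ij = (1/2) g^{kl} (d_i g_jl + d_j g_il - d_l g_ij), with g^inv = (1/(EG-F^2)) [[G, -F], [-F, E]]
first partials: E_s = 8*t + (128/9)*s, E_t = (9/2)*t + 8*s, F_s = 16/3, F_t = 3, G_s = 0, G_t = 0
D = EG - F^2 = 25/8 + 6*t + (32/3)*s + (153/16)*t^2 + 34*s*t + (272/9)*s^2
expanded: Gamma^s_ss = (G E_s - 2F F_s + F E_t)/(2D), Gamma^s_st = (G E_t - F G_s)/(2D), Gamma^s_tt = (2G F_t - G G_s - F G_t)/(2D), Gamma^t_ss = (2E F_s - E E_t - F E_s)/(2D), Gamma^t_st = (E G_s - F E_t)/(2D), Gamma^t_tt = (E G_t - 2F F_t + F G_s)/(2D); substitute and cancel common factors

Answer: Gamma_sss = (3072*s^2 + 3456*s*t + 3776*s + 972*t^2 + 2124*t + 768)/(4352*s^2 + 4896*s*t + 1536*s + 1377*t^2 + 864*t + 450), Gamma_sst = (4752*s + 2673*t)/(4352*s^2 + 4896*s*t + 1536*s + 1377*t^2 + 864*t + 450), Gamma_stt = 3564/(4352*s^2 + 4896*s*t + 1536*s + 1377*t^2 + 864*t + 450), Gamma_tss = (-4096*s^3 - 6912*s^2*t - 3888*s*t^2 + 736*s - 729*t^3 + 414*t + 384)/(4352*s^2 + 4896*s*t + 1536*s + 1377*t^2 + 864*t + 450), Gamma_tst = (-3072*s^2 - 3456*s*t + 576*s - 972*t^2 + 324*t)/(4352*s^2 + 4896*s*t + 1536*s + 1377*t^2 + 864*t + 450), Gamma_ttt = (-2304*s - 1296*t + 432)/(4352*s^2 + 4896*s*t + 1536*s + 1377*t^2 + 864*t + 450)


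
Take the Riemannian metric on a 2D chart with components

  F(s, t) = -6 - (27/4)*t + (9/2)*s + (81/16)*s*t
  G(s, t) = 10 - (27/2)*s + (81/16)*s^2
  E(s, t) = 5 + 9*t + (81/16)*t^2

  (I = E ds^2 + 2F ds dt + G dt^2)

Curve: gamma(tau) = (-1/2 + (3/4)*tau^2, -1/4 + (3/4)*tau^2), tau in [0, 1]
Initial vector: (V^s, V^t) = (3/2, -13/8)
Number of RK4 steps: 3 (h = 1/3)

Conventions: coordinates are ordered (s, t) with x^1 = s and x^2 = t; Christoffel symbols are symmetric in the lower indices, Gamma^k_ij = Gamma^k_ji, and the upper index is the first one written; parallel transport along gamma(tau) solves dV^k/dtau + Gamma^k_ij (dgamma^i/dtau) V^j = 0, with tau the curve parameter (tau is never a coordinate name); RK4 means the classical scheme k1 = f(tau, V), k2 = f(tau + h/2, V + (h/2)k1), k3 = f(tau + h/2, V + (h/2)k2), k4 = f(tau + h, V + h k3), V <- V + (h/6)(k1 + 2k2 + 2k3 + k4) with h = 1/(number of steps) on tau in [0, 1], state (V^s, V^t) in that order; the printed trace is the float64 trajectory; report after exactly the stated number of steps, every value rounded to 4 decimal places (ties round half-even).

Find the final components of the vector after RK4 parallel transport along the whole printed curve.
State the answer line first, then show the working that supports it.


Answer: V^s = 1.5303, V^t = -1.6673

gamma'(tau) = ((3/2)*tau, (3/2)*tau); f(tau, V)^k = -Gamma^k_ij(gamma(tau)) gamma'^i(tau) V^j; h = 1/3; intermediate values shown to 6 dp
curve data and Christoffel symbols at the stage parameters:
  tau = 0.000000: gamma = (-0.500000, -0.250000), gamma' = (0.000000, 0.000000); Gamma_sss = 0.000000, Gamma_sst = 0.161058, Gamma_stt = 0.000000, Gamma_tss = 0.000000, Gamma_tst = -0.462167, Gamma_ttt = 0.000000
  tau = 0.166667: gamma = (-0.479167, -0.229167), gamma' = (0.250000, 0.250000); Gamma_sss = 0.000000, Gamma_sst = 0.168386, Gamma_stt = 0.000000, Gamma_tss = 0.000000, Gamma_tst = -0.462618, Gamma_ttt = 0.000000
  tau = 0.333333: gamma = (-0.416667, -0.166667), gamma' = (0.500000, 0.500000); Gamma_sss = 0.000000, Gamma_sst = 0.190981, Gamma_stt = 0.000000, Gamma_tss = 0.000000, Gamma_tst = -0.462763, Gamma_ttt = 0.000000
  tau = 0.500000: gamma = (-0.312500, -0.062500), gamma' = (0.750000, 0.750000); Gamma_sss = 0.000000, Gamma_sst = 0.230242, Gamma_stt = 0.000000, Gamma_tss = 0.000000, Gamma_tst = -0.458549, Gamma_ttt = 0.000000
  tau = 0.666667: gamma = (-0.166667, 0.083333), gamma' = (1.000000, 1.000000); Gamma_sss = 0.000000, Gamma_sst = 0.286559, Gamma_stt = 0.000000, Gamma_tss = 0.000000, Gamma_tst = -0.442120, Gamma_ttt = 0.000000
  tau = 0.833333: gamma = (0.020833, 0.270833), gamma' = (1.250000, 1.250000); Gamma_sss = 0.000000, Gamma_sst = 0.355183, Gamma_stt = 0.000000, Gamma_tss = 0.000000, Gamma_tst = -0.401973, Gamma_ttt = 0.000000
  tau = 1.000000: gamma = (0.250000, 0.500000), gamma' = (1.500000, 1.500000); Gamma_sss = 0.000000, Gamma_sst = 0.420856, Gamma_stt = 0.000000, Gamma_tss = 0.000000, Gamma_tst = -0.328267, Gamma_ttt = 0.000000
step 0: V^s = 1.5000, V^t = -1.6250
step 1: k1 = (0.000000, 0.000000), k2 = (0.005262, -0.014457), k3 = (0.005327, -0.014634), k4 = (0.012233, -0.029641); V <- V + (h/6)(k1 + 2k2 + 2k3 + k4): V^s = 1.5019, V^t = -1.6299
step 2: k1 = (0.012225, -0.029622), k2 = (0.022608, -0.045026), k3 = (0.022752, -0.045314), k4 = (0.038841, -0.059926); V <- V + (h/6)(k1 + 2k2 + 2k3 + k4): V^s = 1.5097, V^t = -1.6449
step 3: k1 = (0.038731, -0.059756), k2 = (0.061563, -0.069673), k3 = (0.060608, -0.068592), k4 = (0.087003, -0.067863); V <- V + (h/6)(k1 + 2k2 + 2k3 + k4): V^s = 1.5303, V^t = -1.6673


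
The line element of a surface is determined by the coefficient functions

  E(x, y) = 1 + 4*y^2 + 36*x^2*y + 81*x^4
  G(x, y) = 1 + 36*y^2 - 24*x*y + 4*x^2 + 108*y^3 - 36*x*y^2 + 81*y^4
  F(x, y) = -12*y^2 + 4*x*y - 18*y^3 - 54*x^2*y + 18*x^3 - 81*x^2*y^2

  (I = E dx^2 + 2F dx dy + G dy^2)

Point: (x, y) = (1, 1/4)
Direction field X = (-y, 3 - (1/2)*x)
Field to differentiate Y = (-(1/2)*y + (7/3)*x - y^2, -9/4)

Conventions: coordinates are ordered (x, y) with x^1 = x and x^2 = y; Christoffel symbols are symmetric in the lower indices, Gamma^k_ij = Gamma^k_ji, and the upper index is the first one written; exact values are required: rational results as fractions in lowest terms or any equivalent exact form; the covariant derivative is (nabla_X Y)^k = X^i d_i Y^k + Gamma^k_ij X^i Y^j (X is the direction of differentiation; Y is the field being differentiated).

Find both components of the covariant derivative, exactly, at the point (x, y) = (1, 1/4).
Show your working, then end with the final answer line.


E = 365/4, F = -19/32, G = 257/256 at the point
E_x = 342, E_y = 38, F_x = 143/8, F_y = -799/8, G_x = -1/4, G_y = 21/16
EG - F^2 = 23361/256;  g^inv = (256/23361) * [[257/256, 19/32], [19/32, 365/4]]
first-kind symbols [ij,l] = (1/2)(d_i g_jl + d_j g_il - d_l g_ij): [xx,x] = E_x/2 = 171, [xx,y] = F_x - E_y/2 = -9/8, [xy,x] = E_y/2 = 19, [xy,y] = G_x/2 = -1/8, [yy,x] = F_y - G_x/2 = -399/4, [yy,y] = G_y/2 = 21/32
Gamma^x_ij = (G*[ij,x] - F*[ij,y])/(EG - F^2), Gamma^y_ij = (E*[ij,y] - F*[ij,x])/(EG - F^2)
Gamma_xxx = 14592/7787, Gamma_xxy = 4864/23361, Gamma_xyy = -8512/7787, Gamma_yxx = -96/7787, Gamma_yxy = -32/23361, Gamma_yyy = 56/7787
X = (-1/4, 5/2), Y = (103/48, -9/4) at the point

Answer: (nabla_X Y)^x = 923467/280332, (nabla_X Y)^y = -5881/140166


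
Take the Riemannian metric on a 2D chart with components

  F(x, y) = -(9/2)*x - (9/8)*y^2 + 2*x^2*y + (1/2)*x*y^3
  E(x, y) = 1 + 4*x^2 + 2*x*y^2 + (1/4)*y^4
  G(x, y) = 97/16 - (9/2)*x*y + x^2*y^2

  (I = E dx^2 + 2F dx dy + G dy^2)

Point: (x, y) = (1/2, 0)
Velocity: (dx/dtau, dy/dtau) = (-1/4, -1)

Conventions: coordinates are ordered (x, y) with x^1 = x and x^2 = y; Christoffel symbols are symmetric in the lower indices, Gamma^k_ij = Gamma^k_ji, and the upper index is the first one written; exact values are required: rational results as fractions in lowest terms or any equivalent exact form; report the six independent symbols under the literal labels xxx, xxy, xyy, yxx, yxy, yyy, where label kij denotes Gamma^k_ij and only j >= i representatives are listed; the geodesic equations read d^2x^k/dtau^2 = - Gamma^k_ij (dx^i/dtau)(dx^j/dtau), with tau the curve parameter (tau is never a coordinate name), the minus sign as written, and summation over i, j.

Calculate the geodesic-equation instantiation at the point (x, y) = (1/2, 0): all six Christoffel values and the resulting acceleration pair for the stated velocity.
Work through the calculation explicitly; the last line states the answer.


E = 2, F = -9/4, G = 97/16 at the point
E_x = 4, E_y = 0, F_x = -9/2, F_y = 1/2, G_x = 0, G_y = -9/4
EG - F^2 = 113/16;  g^inv = (16/113) * [[97/16, 9/4], [9/4, 2]]
first-kind symbols [ij,l] = (1/2)(d_i g_jl + d_j g_il - d_l g_ij): [xx,x] = E_x/2 = 2, [xx,y] = F_x - E_y/2 = -9/2, [xy,x] = E_y/2 = 0, [xy,y] = G_x/2 = 0, [yy,x] = F_y - G_x/2 = 1/2, [yy,y] = G_y/2 = -9/8
Gamma^x_ij = (G*[ij,x] - F*[ij,y])/(EG - F^2), Gamma^y_ij = (E*[ij,y] - F*[ij,x])/(EG - F^2)
Gamma_xxx = 32/113, Gamma_xxy = 0, Gamma_xyy = 8/113, Gamma_yxx = -72/113, Gamma_yxy = 0, Gamma_yyy = -18/113
d^2x/dtau^2 = -(Gamma_xxx*(-1/4)^2 + 2*Gamma_xxy*(-1/4)*(-1) + Gamma_xyy*(-1)^2) = -10/113
d^2y/dtau^2 = -(Gamma_yxx*(-1/4)^2 + 2*Gamma_yxy*(-1/4)*(-1) + Gamma_yyy*(-1)^2) = 45/226

Answer: Gamma_xxx = 32/113, Gamma_xxy = 0, Gamma_xyy = 8/113, Gamma_yxx = -72/113, Gamma_yxy = 0, Gamma_yyy = -18/113; accelerations (d^2x/dtau^2, d^2y/dtau^2) = (-10/113, 45/226)


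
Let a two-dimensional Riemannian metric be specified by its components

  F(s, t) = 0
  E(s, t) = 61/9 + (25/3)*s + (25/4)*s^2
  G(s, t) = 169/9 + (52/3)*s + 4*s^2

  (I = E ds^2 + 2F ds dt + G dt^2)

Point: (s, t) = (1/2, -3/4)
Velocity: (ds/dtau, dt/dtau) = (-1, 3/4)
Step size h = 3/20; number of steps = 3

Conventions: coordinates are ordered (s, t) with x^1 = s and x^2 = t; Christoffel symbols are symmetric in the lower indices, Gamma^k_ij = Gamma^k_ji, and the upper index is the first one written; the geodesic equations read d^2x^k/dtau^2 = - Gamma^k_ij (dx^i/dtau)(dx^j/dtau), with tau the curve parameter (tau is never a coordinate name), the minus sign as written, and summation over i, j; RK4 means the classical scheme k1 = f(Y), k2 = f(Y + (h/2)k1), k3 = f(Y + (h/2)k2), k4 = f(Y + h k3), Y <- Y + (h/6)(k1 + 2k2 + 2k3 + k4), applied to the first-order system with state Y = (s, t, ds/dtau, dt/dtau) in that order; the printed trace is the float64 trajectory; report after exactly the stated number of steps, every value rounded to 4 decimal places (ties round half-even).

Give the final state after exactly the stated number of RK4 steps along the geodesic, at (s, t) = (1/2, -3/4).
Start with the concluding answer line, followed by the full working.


Answer: s = 0.0613, t = -0.3446, ds/dtau = -0.8740, dt/dtau = 1.0745

f(Y) = (ds/dtau, dt/dtau, -Gamma^s_ij Y'^i Y'^j, -Gamma^t_ij Y'^i Y'^j) with the Gammas evaluated at the stage position; h = 0.150000; intermediate values shown to 6 dp
step 0: s = 0.5000, t = -0.7500, ds/dtau = -1.0000, dt/dtau = 0.7500
step 1:
  k1: at (s, t) = (0.500000, -0.750000), (ds/dtau, dt/dtau) = (-1.000000, 0.750000); Gamma_sss = 0.583009, Gamma_sst = 0.000000, Gamma_stt = -0.852860, Gamma_tss = 0.000000, Gamma_tst = 0.375000, Gamma_ttt = 0.000000; k1 = (-1.000000, 0.750000, -0.103276, 0.562500)
  k2: at (s, t) = (0.425000, -0.693750), (ds/dtau, dt/dtau) = (-1.007746, 0.792188); Gamma_sss = 0.595974, Gamma_sst = 0.000000, Gamma_stt = -0.905516, Gamma_tss = 0.000000, Gamma_tst = 0.385852, Gamma_ttt = 0.000000; k2 = (-1.007746, 0.792188, -0.036975, 0.616070)
  k3: at (s, t) = (0.424419, -0.690586), (ds/dtau, dt/dtau) = (-1.002773, 0.796205); Gamma_sss = 0.596069, Gamma_sst = 0.000000, Gamma_stt = -0.905940, Gamma_tss = 0.000000, Gamma_tst = 0.385939, Gamma_ttt = 0.000000; k3 = (-1.002773, 0.796205, -0.025065, 0.616277)
  k4: at (s, t) = (0.349584, -0.630569), (ds/dtau, dt/dtau) = (-1.003760, 0.842442); Gamma_sss = 0.607527, Gamma_sst = 0.000000, Gamma_stt = -0.962717, Gamma_tss = 0.000000, Gamma_tst = 0.397417, Gamma_ttt = 0.000000; k4 = (-1.003760, 0.842442, 0.071144, 0.672118)
  Y <- Y + (h/6)(k1 + 2k2 + 2k3 + k4): s = 0.3494, t = -0.6308, ds/dtau = -1.0039, dt/dtau = 0.8425
step 2:
  k1: at (s, t) = (0.349380, -0.630769), (ds/dtau, dt/dtau) = (-1.003905, 0.842483); Gamma_sss = 0.607556, Gamma_sst = 0.000000, Gamma_stt = -0.962878, Gamma_tss = 0.000000, Gamma_tst = 0.397449, Gamma_ttt = 0.000000; k1 = (-1.003905, 0.842483, 0.071118, 0.672303)
  k2: at (s, t) = (0.274087, -0.567583), (ds/dtau, dt/dtau) = (-0.998571, 0.892906); Gamma_sss = 0.616881, Gamma_sst = 0.000000, Gamma_stt = -1.024304, Gamma_tss = 0.000000, Gamma_tst = 0.409709, Gamma_ttt = 0.000000; k2 = (-0.998571, 0.892906, 0.201538, 0.730619)
  k3: at (s, t) = (0.274487, -0.563801), (ds/dtau, dt/dtau) = (-0.988790, 0.897279); Gamma_sss = 0.616838, Gamma_sst = 0.000000, Gamma_stt = -1.023967, Gamma_tss = 0.000000, Gamma_tst = 0.409642, Gamma_ttt = 0.000000; k3 = (-0.988790, 0.897279, 0.221319, 0.726886)
  k4: at (s, t) = (0.201062, -0.496177), (ds/dtau, dt/dtau) = (-0.970707, 0.951516); Gamma_sss = 0.622942, Gamma_sst = 0.000000, Gamma_stt = -1.087866, Gamma_tss = 0.000000, Gamma_tst = 0.422346, Gamma_ttt = 0.000000; k4 = (-0.970707, 0.951516, 0.397954, 0.780194)
  Y <- Y + (h/6)(k1 + 2k2 + 2k3 + k4): s = 0.2006, t = -0.4964, ds/dtau = -0.9710, dt/dtau = 0.9517
step 3:
  k1: at (s, t) = (0.200647, -0.496410), (ds/dtau, dt/dtau) = (-0.971036, 0.951670); Gamma_sss = 0.622966, Gamma_sst = 0.000000, Gamma_stt = -1.088238, Gamma_tss = 0.000000, Gamma_tst = 0.422420, Gamma_ttt = 0.000000; k1 = (-0.971036, 0.951670, 0.398191, 0.780721)
  k2: at (s, t) = (0.127819, -0.425035), (ds/dtau, dt/dtau) = (-0.941171, 1.010225); Gamma_sss = 0.624985, Gamma_sst = 0.000000, Gamma_stt = -1.155178, Gamma_tss = 0.000000, Gamma_tst = 0.435828, Gamma_ttt = 0.000000; k2 = (-0.941171, 1.010225, 0.625307, 0.828765)
  k3: at (s, t) = (0.130059, -0.420643), (ds/dtau, dt/dtau) = (-0.924138, 1.013828); Gamma_sss = 0.624995, Gamma_sst = 0.000000, Gamma_stt = -1.153073, Gamma_tss = 0.000000, Gamma_tst = 0.435402, Gamma_ttt = 0.000000; k3 = (-0.924138, 1.013828, 0.651418, 0.815871)
  k4: at (s, t) = (0.062026, -0.344336), (ds/dtau, dt/dtau) = (-0.873323, 1.074051); Gamma_sss = 0.622286, Gamma_sst = 0.000000, Gamma_stt = -1.218080, Gamma_tss = 0.000000, Gamma_tst = 0.448694, Gamma_ttt = 0.000000; k4 = (-0.873323, 1.074051, 0.930547, 0.841743)
  Y <- Y + (h/6)(k1 + 2k2 + 2k3 + k4): s = 0.0613, t = -0.3446, ds/dtau = -0.8740, dt/dtau = 1.0745
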